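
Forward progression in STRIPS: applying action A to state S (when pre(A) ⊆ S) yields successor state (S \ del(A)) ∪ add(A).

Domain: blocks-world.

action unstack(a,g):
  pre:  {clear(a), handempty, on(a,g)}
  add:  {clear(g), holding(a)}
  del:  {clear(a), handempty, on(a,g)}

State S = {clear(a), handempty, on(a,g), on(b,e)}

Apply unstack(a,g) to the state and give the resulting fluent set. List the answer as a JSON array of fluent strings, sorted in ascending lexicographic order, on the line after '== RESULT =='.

Compute (S \ del) ∪ add:
  pre ⊆ S: {clear(a), handempty, on(a,g)} ⊆ S  — applicable
  S \ del = {on(b,e)}
  ∪ add   = {clear(g), holding(a), on(b,e)}

== RESULT ==
["clear(g)", "holding(a)", "on(b,e)"]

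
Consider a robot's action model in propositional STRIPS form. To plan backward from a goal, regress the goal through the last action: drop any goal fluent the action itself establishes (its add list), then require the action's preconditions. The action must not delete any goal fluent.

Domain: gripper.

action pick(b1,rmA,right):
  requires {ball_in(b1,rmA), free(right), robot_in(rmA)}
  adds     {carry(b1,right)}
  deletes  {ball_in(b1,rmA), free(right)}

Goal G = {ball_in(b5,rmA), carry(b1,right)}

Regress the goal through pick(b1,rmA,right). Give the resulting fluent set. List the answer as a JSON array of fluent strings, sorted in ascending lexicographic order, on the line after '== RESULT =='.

Regress:
  G ∩ del = {}  (empty — regression defined)
  G \ add = {ball_in(b5,rmA), carry(b1,right)} \ {carry(b1,right)} = {ball_in(b5,rmA)}
  ∪ pre   = {ball_in(b5,rmA)} ∪ {ball_in(b1,rmA), free(right), robot_in(rmA)}
          = {ball_in(b1,rmA), ball_in(b5,rmA), free(right), robot_in(rmA)}

== RESULT ==
["ball_in(b1,rmA)", "ball_in(b5,rmA)", "free(right)", "robot_in(rmA)"]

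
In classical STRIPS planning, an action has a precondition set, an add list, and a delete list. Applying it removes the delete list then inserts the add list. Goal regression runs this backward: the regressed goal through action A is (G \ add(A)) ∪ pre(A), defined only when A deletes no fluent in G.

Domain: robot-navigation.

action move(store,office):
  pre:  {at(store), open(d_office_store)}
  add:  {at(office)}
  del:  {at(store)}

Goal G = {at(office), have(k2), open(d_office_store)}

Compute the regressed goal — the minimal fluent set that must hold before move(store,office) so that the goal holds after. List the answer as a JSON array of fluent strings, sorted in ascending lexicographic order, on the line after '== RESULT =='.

Compute (G \ add) ∪ pre:
  G ∩ del = {}  (empty — regression defined)
  G \ add = {at(office), have(k2), open(d_office_store)} \ {at(office)} = {have(k2), open(d_office_store)}
  ∪ pre   = {have(k2), open(d_office_store)} ∪ {at(store), open(d_office_store)}
          = {at(store), have(k2), open(d_office_store)}

== RESULT ==
["at(store)", "have(k2)", "open(d_office_store)"]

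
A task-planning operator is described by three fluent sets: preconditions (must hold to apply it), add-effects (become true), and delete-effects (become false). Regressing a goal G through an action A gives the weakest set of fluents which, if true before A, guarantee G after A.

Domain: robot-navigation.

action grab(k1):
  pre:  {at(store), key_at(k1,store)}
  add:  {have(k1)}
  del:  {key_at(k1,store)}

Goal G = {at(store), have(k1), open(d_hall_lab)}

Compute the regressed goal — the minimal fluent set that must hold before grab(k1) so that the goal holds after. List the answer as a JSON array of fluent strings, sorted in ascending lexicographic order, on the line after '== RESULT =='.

Regress:
  G ∩ del = {}  (empty — regression defined)
  G \ add = {at(store), have(k1), open(d_hall_lab)} \ {have(k1)} = {at(store), open(d_hall_lab)}
  ∪ pre   = {at(store), open(d_hall_lab)} ∪ {at(store), key_at(k1,store)}
          = {at(store), key_at(k1,store), open(d_hall_lab)}

== RESULT ==
["at(store)", "key_at(k1,store)", "open(d_hall_lab)"]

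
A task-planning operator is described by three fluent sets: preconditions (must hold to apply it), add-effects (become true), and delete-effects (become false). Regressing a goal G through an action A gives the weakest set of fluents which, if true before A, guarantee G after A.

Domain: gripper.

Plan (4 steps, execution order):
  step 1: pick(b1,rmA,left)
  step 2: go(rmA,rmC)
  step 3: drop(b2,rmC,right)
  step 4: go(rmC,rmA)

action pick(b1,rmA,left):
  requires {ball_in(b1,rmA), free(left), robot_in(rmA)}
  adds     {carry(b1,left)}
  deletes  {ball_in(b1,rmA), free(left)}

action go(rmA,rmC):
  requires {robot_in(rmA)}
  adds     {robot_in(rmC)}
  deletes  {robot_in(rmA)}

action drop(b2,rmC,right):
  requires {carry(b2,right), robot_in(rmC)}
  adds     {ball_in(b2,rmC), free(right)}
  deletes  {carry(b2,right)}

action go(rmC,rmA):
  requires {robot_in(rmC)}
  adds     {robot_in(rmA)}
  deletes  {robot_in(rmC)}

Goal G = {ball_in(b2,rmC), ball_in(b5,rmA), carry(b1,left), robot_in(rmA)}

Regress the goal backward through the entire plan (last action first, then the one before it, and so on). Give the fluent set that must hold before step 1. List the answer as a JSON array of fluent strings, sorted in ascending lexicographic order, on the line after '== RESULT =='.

Work backward from the goal:
  through step 4 (go(rmC,rmA)): drop {robot_in(rmA)}, keep {ball_in(b2,rmC), ball_in(b5,rmA), carry(b1,left)}, require {robot_in(rmC)}
    → {ball_in(b2,rmC), ball_in(b5,rmA), carry(b1,left), robot_in(rmC)}
  through step 3 (drop(b2,rmC,right)): drop {ball_in(b2,rmC)}, keep {ball_in(b5,rmA), carry(b1,left), robot_in(rmC)}, require {carry(b2,right), robot_in(rmC)}
    → {ball_in(b5,rmA), carry(b1,left), carry(b2,right), robot_in(rmC)}
  through step 2 (go(rmA,rmC)): drop {robot_in(rmC)}, keep {ball_in(b5,rmA), carry(b1,left), carry(b2,right)}, require {robot_in(rmA)}
    → {ball_in(b5,rmA), carry(b1,left), carry(b2,right), robot_in(rmA)}
  through step 1 (pick(b1,rmA,left)): drop {carry(b1,left)}, keep {ball_in(b5,rmA), carry(b2,right), robot_in(rmA)}, require {ball_in(b1,rmA), free(left), robot_in(rmA)}
    → {ball_in(b1,rmA), ball_in(b5,rmA), carry(b2,right), free(left), robot_in(rmA)}

== RESULT ==
["ball_in(b1,rmA)", "ball_in(b5,rmA)", "carry(b2,right)", "free(left)", "robot_in(rmA)"]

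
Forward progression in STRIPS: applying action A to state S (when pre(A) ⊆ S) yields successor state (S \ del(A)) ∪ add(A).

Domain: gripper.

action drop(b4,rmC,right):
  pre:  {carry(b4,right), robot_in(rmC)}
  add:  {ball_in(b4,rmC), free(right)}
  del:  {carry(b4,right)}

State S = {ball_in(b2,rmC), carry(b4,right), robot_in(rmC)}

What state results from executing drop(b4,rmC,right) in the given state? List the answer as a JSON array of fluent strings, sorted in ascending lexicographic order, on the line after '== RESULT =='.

Progress:
  pre ⊆ S: {carry(b4,right), robot_in(rmC)} ⊆ S  — applicable
  S \ del = {ball_in(b2,rmC), robot_in(rmC)}
  ∪ add   = {ball_in(b2,rmC), ball_in(b4,rmC), free(right), robot_in(rmC)}

== RESULT ==
["ball_in(b2,rmC)", "ball_in(b4,rmC)", "free(right)", "robot_in(rmC)"]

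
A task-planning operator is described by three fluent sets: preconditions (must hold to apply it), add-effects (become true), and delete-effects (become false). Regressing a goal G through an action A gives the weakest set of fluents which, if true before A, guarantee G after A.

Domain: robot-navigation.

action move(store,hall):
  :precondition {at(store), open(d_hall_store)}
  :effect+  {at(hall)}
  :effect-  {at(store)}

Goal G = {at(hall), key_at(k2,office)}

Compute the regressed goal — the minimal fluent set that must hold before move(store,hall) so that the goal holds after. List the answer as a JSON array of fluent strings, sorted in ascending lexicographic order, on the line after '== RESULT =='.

Compute (G \ add) ∪ pre:
  G ∩ del = {}  (empty — regression defined)
  G \ add = {at(hall), key_at(k2,office)} \ {at(hall)} = {key_at(k2,office)}
  ∪ pre   = {key_at(k2,office)} ∪ {at(store), open(d_hall_store)}
          = {at(store), key_at(k2,office), open(d_hall_store)}

== RESULT ==
["at(store)", "key_at(k2,office)", "open(d_hall_store)"]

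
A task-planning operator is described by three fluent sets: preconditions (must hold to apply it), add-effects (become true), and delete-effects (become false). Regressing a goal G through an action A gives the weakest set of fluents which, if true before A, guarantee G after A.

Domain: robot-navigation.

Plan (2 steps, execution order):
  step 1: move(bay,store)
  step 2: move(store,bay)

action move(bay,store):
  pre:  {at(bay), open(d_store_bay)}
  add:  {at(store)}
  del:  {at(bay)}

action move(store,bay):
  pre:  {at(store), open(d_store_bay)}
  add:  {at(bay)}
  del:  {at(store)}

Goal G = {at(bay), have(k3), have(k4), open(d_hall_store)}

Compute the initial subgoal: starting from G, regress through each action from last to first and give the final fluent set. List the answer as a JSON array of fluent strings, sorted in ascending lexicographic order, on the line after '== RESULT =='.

Regress step by step:
  through step 2 (move(store,bay)): drop {at(bay)}, keep {have(k3), have(k4), open(d_hall_store)}, require {at(store), open(d_store_bay)}
    → {at(store), have(k3), have(k4), open(d_hall_store), open(d_store_bay)}
  through step 1 (move(bay,store)): drop {at(store)}, keep {have(k3), have(k4), open(d_hall_store), open(d_store_bay)}, require {at(bay), open(d_store_bay)}
    → {at(bay), have(k3), have(k4), open(d_hall_store), open(d_store_bay)}

== RESULT ==
["at(bay)", "have(k3)", "have(k4)", "open(d_hall_store)", "open(d_store_bay)"]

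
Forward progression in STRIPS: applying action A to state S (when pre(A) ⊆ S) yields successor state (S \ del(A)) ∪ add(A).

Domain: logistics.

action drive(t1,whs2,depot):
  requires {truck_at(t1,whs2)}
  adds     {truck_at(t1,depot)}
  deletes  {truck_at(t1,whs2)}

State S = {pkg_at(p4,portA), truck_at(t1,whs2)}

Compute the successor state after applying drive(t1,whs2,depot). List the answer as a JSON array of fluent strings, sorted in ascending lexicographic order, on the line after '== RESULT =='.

Compute (S \ del) ∪ add:
  pre ⊆ S: {truck_at(t1,whs2)} ⊆ S  — applicable
  S \ del = {pkg_at(p4,portA)}
  ∪ add   = {pkg_at(p4,portA), truck_at(t1,depot)}

== RESULT ==
["pkg_at(p4,portA)", "truck_at(t1,depot)"]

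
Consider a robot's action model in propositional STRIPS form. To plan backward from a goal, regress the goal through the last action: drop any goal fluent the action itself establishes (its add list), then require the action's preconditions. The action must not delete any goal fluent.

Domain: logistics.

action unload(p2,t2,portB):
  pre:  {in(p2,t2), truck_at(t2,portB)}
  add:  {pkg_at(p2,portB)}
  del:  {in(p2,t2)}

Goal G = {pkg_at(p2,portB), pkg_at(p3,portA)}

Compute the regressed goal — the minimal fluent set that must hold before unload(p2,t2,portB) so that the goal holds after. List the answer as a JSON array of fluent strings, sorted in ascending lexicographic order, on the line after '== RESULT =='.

Compute (G \ add) ∪ pre:
  G ∩ del = {}  (empty — regression defined)
  G \ add = {pkg_at(p2,portB), pkg_at(p3,portA)} \ {pkg_at(p2,portB)} = {pkg_at(p3,portA)}
  ∪ pre   = {pkg_at(p3,portA)} ∪ {in(p2,t2), truck_at(t2,portB)}
          = {in(p2,t2), pkg_at(p3,portA), truck_at(t2,portB)}

== RESULT ==
["in(p2,t2)", "pkg_at(p3,portA)", "truck_at(t2,portB)"]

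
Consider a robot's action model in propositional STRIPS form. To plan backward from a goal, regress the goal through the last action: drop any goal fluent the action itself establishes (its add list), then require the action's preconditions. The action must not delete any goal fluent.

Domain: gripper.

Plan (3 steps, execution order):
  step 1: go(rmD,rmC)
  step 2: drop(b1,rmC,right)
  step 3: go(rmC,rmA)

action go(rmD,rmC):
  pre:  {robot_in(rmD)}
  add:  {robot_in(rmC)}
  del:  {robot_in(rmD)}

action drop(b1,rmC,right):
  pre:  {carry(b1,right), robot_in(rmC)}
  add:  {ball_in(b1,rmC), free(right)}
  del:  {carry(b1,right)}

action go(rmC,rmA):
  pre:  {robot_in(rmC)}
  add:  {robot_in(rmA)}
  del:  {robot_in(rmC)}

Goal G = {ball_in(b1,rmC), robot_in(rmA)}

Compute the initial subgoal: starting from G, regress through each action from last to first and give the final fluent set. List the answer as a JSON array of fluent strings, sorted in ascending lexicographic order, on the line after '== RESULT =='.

Work backward from the goal:
  through step 3 (go(rmC,rmA)): drop {robot_in(rmA)}, keep {ball_in(b1,rmC)}, require {robot_in(rmC)}
    → {ball_in(b1,rmC), robot_in(rmC)}
  through step 2 (drop(b1,rmC,right)): drop {ball_in(b1,rmC)}, keep {robot_in(rmC)}, require {carry(b1,right), robot_in(rmC)}
    → {carry(b1,right), robot_in(rmC)}
  through step 1 (go(rmD,rmC)): drop {robot_in(rmC)}, keep {carry(b1,right)}, require {robot_in(rmD)}
    → {carry(b1,right), robot_in(rmD)}

== RESULT ==
["carry(b1,right)", "robot_in(rmD)"]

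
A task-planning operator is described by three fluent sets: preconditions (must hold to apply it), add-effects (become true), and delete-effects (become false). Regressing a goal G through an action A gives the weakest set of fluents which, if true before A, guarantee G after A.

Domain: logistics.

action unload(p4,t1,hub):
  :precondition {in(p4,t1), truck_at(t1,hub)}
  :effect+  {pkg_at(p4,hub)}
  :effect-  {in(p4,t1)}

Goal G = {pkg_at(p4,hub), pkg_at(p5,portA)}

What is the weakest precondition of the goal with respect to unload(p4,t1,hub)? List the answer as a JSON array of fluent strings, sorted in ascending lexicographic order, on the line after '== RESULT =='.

Compute (G \ add) ∪ pre:
  G ∩ del = {}  (empty — regression defined)
  G \ add = {pkg_at(p4,hub), pkg_at(p5,portA)} \ {pkg_at(p4,hub)} = {pkg_at(p5,portA)}
  ∪ pre   = {pkg_at(p5,portA)} ∪ {in(p4,t1), truck_at(t1,hub)}
          = {in(p4,t1), pkg_at(p5,portA), truck_at(t1,hub)}

== RESULT ==
["in(p4,t1)", "pkg_at(p5,portA)", "truck_at(t1,hub)"]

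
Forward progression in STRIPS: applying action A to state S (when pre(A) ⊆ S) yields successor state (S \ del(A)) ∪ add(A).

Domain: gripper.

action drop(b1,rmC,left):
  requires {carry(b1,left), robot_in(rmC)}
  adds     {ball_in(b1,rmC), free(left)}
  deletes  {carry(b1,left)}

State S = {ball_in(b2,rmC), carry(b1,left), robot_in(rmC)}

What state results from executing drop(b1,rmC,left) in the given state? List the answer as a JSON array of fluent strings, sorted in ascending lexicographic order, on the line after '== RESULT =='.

Progress:
  pre ⊆ S: {carry(b1,left), robot_in(rmC)} ⊆ S  — applicable
  S \ del = {ball_in(b2,rmC), robot_in(rmC)}
  ∪ add   = {ball_in(b1,rmC), ball_in(b2,rmC), free(left), robot_in(rmC)}

== RESULT ==
["ball_in(b1,rmC)", "ball_in(b2,rmC)", "free(left)", "robot_in(rmC)"]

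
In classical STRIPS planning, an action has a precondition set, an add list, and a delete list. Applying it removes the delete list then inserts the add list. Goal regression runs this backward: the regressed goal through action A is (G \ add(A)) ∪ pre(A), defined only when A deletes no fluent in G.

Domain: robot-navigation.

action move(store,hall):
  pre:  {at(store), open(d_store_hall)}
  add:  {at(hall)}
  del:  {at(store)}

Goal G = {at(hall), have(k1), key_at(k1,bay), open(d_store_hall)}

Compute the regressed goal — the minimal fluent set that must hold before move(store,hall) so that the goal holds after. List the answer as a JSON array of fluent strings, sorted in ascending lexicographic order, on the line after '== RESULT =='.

Regress:
  G ∩ del = {}  (empty — regression defined)
  G \ add = {at(hall), have(k1), key_at(k1,bay), open(d_store_hall)} \ {at(hall)} = {have(k1), key_at(k1,bay), open(d_store_hall)}
  ∪ pre   = {have(k1), key_at(k1,bay), open(d_store_hall)} ∪ {at(store), open(d_store_hall)}
          = {at(store), have(k1), key_at(k1,bay), open(d_store_hall)}

== RESULT ==
["at(store)", "have(k1)", "key_at(k1,bay)", "open(d_store_hall)"]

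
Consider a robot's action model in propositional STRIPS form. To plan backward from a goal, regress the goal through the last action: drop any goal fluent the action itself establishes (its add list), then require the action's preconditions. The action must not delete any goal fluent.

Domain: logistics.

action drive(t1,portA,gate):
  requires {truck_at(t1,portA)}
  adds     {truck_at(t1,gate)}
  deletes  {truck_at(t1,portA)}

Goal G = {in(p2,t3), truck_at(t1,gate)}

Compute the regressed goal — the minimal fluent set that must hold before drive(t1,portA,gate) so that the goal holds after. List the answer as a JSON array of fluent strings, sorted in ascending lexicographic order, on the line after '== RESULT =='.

Compute (G \ add) ∪ pre:
  G ∩ del = {}  (empty — regression defined)
  G \ add = {in(p2,t3), truck_at(t1,gate)} \ {truck_at(t1,gate)} = {in(p2,t3)}
  ∪ pre   = {in(p2,t3)} ∪ {truck_at(t1,portA)}
          = {in(p2,t3), truck_at(t1,portA)}

== RESULT ==
["in(p2,t3)", "truck_at(t1,portA)"]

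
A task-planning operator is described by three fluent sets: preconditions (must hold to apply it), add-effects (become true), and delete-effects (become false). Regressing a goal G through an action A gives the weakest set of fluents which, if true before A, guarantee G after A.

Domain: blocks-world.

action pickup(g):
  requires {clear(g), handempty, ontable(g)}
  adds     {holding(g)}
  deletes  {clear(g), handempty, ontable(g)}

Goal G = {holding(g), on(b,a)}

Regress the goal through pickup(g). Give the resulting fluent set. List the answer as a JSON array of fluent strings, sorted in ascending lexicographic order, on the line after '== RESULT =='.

Compute (G \ add) ∪ pre:
  G ∩ del = {}  (empty — regression defined)
  G \ add = {holding(g), on(b,a)} \ {holding(g)} = {on(b,a)}
  ∪ pre   = {on(b,a)} ∪ {clear(g), handempty, ontable(g)}
          = {clear(g), handempty, on(b,a), ontable(g)}

== RESULT ==
["clear(g)", "handempty", "on(b,a)", "ontable(g)"]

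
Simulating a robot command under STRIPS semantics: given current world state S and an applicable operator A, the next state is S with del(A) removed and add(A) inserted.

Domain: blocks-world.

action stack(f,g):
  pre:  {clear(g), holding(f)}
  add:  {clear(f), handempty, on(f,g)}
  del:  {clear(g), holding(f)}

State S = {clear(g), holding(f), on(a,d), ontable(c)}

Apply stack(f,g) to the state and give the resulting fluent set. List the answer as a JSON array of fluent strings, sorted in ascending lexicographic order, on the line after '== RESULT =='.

Compute (S \ del) ∪ add:
  pre ⊆ S: {clear(g), holding(f)} ⊆ S  — applicable
  S \ del = {on(a,d), ontable(c)}
  ∪ add   = {clear(f), handempty, on(a,d), on(f,g), ontable(c)}

== RESULT ==
["clear(f)", "handempty", "on(a,d)", "on(f,g)", "ontable(c)"]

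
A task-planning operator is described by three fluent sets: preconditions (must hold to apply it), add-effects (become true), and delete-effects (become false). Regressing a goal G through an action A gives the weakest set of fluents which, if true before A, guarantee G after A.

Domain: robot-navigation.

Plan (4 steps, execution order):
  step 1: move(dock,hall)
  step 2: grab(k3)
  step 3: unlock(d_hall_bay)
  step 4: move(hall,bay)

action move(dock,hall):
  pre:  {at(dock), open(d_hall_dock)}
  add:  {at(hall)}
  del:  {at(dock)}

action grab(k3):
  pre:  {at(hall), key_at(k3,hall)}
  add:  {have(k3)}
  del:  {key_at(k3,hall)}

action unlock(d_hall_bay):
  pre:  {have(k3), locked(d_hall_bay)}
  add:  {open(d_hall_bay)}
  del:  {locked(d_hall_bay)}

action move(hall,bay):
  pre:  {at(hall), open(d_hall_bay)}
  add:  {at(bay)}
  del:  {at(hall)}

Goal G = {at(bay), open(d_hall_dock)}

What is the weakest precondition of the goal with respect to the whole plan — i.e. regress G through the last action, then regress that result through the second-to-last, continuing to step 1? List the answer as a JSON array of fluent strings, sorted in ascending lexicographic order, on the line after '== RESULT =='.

Work backward from the goal:
  through step 4 (move(hall,bay)): drop {at(bay)}, keep {open(d_hall_dock)}, require {at(hall), open(d_hall_bay)}
    → {at(hall), open(d_hall_bay), open(d_hall_dock)}
  through step 3 (unlock(d_hall_bay)): drop {open(d_hall_bay)}, keep {at(hall), open(d_hall_dock)}, require {have(k3), locked(d_hall_bay)}
    → {at(hall), have(k3), locked(d_hall_bay), open(d_hall_dock)}
  through step 2 (grab(k3)): drop {have(k3)}, keep {at(hall), locked(d_hall_bay), open(d_hall_dock)}, require {at(hall), key_at(k3,hall)}
    → {at(hall), key_at(k3,hall), locked(d_hall_bay), open(d_hall_dock)}
  through step 1 (move(dock,hall)): drop {at(hall)}, keep {key_at(k3,hall), locked(d_hall_bay), open(d_hall_dock)}, require {at(dock), open(d_hall_dock)}
    → {at(dock), key_at(k3,hall), locked(d_hall_bay), open(d_hall_dock)}

== RESULT ==
["at(dock)", "key_at(k3,hall)", "locked(d_hall_bay)", "open(d_hall_dock)"]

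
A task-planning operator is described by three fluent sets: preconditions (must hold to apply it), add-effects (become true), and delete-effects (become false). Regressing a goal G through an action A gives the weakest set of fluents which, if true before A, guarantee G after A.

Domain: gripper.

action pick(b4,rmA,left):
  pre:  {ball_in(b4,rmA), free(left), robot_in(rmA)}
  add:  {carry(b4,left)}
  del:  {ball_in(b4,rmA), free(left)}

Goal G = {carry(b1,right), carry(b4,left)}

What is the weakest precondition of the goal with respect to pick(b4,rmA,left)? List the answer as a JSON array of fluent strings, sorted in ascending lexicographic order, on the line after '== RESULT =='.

Regress:
  G ∩ del = {}  (empty — regression defined)
  G \ add = {carry(b1,right), carry(b4,left)} \ {carry(b4,left)} = {carry(b1,right)}
  ∪ pre   = {carry(b1,right)} ∪ {ball_in(b4,rmA), free(left), robot_in(rmA)}
          = {ball_in(b4,rmA), carry(b1,right), free(left), robot_in(rmA)}

== RESULT ==
["ball_in(b4,rmA)", "carry(b1,right)", "free(left)", "robot_in(rmA)"]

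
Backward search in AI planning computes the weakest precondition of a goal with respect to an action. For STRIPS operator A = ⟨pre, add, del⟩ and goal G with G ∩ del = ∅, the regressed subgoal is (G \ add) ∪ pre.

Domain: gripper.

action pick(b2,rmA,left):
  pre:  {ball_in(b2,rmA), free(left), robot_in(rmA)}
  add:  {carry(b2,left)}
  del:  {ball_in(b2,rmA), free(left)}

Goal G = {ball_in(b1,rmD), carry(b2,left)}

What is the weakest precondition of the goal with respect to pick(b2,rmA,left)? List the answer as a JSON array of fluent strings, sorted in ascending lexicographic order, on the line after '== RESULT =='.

Regress:
  G ∩ del = {}  (empty — regression defined)
  G \ add = {ball_in(b1,rmD), carry(b2,left)} \ {carry(b2,left)} = {ball_in(b1,rmD)}
  ∪ pre   = {ball_in(b1,rmD)} ∪ {ball_in(b2,rmA), free(left), robot_in(rmA)}
          = {ball_in(b1,rmD), ball_in(b2,rmA), free(left), robot_in(rmA)}

== RESULT ==
["ball_in(b1,rmD)", "ball_in(b2,rmA)", "free(left)", "robot_in(rmA)"]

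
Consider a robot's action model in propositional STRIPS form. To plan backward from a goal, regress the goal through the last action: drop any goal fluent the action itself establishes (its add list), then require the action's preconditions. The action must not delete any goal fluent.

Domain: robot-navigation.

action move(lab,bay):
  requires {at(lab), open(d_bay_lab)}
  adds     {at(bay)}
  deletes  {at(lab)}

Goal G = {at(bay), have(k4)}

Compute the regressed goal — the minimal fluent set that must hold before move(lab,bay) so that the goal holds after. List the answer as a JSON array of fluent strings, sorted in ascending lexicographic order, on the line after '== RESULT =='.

Regress:
  G ∩ del = {}  (empty — regression defined)
  G \ add = {at(bay), have(k4)} \ {at(bay)} = {have(k4)}
  ∪ pre   = {have(k4)} ∪ {at(lab), open(d_bay_lab)}
          = {at(lab), have(k4), open(d_bay_lab)}

== RESULT ==
["at(lab)", "have(k4)", "open(d_bay_lab)"]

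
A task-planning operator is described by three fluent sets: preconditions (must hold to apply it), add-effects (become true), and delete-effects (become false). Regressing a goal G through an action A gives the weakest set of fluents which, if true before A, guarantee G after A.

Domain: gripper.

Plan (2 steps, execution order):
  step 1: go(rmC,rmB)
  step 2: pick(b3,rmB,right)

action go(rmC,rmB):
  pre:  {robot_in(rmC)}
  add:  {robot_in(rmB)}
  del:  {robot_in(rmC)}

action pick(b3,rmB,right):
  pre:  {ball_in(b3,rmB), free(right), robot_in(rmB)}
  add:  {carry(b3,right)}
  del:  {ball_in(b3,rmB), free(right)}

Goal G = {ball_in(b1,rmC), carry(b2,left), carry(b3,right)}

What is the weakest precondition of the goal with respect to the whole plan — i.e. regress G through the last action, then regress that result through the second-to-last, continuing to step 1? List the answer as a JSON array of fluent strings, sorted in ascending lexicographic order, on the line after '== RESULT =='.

Work backward from the goal:
  through step 2 (pick(b3,rmB,right)): drop {carry(b3,right)}, keep {ball_in(b1,rmC), carry(b2,left)}, require {ball_in(b3,rmB), free(right), robot_in(rmB)}
    → {ball_in(b1,rmC), ball_in(b3,rmB), carry(b2,left), free(right), robot_in(rmB)}
  through step 1 (go(rmC,rmB)): drop {robot_in(rmB)}, keep {ball_in(b1,rmC), ball_in(b3,rmB), carry(b2,left), free(right)}, require {robot_in(rmC)}
    → {ball_in(b1,rmC), ball_in(b3,rmB), carry(b2,left), free(right), robot_in(rmC)}

== RESULT ==
["ball_in(b1,rmC)", "ball_in(b3,rmB)", "carry(b2,left)", "free(right)", "robot_in(rmC)"]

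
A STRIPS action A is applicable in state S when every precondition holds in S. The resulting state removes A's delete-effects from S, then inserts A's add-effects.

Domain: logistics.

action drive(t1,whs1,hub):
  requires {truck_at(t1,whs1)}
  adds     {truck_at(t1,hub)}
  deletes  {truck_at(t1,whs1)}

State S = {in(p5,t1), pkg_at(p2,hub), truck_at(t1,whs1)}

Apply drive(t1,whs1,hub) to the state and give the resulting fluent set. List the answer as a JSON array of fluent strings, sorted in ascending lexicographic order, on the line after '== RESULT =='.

Progress:
  pre ⊆ S: {truck_at(t1,whs1)} ⊆ S  — applicable
  S \ del = {in(p5,t1), pkg_at(p2,hub)}
  ∪ add   = {in(p5,t1), pkg_at(p2,hub), truck_at(t1,hub)}

== RESULT ==
["in(p5,t1)", "pkg_at(p2,hub)", "truck_at(t1,hub)"]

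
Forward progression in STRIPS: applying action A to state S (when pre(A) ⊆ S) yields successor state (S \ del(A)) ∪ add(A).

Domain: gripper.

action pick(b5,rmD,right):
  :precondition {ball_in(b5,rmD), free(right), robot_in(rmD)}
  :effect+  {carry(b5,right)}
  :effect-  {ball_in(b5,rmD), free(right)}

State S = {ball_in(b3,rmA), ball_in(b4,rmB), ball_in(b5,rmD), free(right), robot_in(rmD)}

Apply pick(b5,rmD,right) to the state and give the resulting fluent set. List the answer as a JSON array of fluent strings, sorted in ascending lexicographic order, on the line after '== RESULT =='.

Compute (S \ del) ∪ add:
  pre ⊆ S: {ball_in(b5,rmD), free(right), robot_in(rmD)} ⊆ S  — applicable
  S \ del = {ball_in(b3,rmA), ball_in(b4,rmB), robot_in(rmD)}
  ∪ add   = {ball_in(b3,rmA), ball_in(b4,rmB), carry(b5,right), robot_in(rmD)}

== RESULT ==
["ball_in(b3,rmA)", "ball_in(b4,rmB)", "carry(b5,right)", "robot_in(rmD)"]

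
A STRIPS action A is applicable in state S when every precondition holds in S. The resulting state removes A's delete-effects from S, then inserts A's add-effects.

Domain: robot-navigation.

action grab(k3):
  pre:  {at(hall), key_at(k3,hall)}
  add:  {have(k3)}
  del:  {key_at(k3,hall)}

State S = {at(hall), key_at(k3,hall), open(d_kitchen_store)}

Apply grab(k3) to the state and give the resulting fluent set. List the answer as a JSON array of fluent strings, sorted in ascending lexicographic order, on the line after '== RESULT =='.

Compute (S \ del) ∪ add:
  pre ⊆ S: {at(hall), key_at(k3,hall)} ⊆ S  — applicable
  S \ del = {at(hall), open(d_kitchen_store)}
  ∪ add   = {at(hall), have(k3), open(d_kitchen_store)}

== RESULT ==
["at(hall)", "have(k3)", "open(d_kitchen_store)"]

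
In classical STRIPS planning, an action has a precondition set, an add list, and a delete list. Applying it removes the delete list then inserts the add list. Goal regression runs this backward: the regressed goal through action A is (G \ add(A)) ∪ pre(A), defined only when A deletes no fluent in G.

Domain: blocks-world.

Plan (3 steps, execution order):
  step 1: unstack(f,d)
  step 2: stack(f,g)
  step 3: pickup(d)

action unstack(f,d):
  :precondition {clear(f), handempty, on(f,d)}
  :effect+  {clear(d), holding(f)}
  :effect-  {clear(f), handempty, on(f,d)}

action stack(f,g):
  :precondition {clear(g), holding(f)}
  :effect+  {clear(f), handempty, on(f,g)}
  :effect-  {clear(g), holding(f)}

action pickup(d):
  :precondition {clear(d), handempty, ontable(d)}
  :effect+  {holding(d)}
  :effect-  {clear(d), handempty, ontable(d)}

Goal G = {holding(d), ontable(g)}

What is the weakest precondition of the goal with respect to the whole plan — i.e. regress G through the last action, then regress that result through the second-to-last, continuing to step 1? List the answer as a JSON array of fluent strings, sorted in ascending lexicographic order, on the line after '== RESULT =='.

Work backward from the goal:
  through step 3 (pickup(d)): drop {holding(d)}, keep {ontable(g)}, require {clear(d), handempty, ontable(d)}
    → {clear(d), handempty, ontable(d), ontable(g)}
  through step 2 (stack(f,g)): drop {handempty}, keep {clear(d), ontable(d), ontable(g)}, require {clear(g), holding(f)}
    → {clear(d), clear(g), holding(f), ontable(d), ontable(g)}
  through step 1 (unstack(f,d)): drop {clear(d), holding(f)}, keep {clear(g), ontable(d), ontable(g)}, require {clear(f), handempty, on(f,d)}
    → {clear(f), clear(g), handempty, on(f,d), ontable(d), ontable(g)}

== RESULT ==
["clear(f)", "clear(g)", "handempty", "on(f,d)", "ontable(d)", "ontable(g)"]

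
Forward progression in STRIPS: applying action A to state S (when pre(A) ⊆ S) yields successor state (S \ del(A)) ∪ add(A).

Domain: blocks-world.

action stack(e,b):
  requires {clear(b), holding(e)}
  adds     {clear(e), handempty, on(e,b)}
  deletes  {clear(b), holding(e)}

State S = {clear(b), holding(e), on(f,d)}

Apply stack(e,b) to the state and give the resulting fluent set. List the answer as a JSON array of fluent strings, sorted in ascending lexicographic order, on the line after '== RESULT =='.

Compute (S \ del) ∪ add:
  pre ⊆ S: {clear(b), holding(e)} ⊆ S  — applicable
  S \ del = {on(f,d)}
  ∪ add   = {clear(e), handempty, on(e,b), on(f,d)}

== RESULT ==
["clear(e)", "handempty", "on(e,b)", "on(f,d)"]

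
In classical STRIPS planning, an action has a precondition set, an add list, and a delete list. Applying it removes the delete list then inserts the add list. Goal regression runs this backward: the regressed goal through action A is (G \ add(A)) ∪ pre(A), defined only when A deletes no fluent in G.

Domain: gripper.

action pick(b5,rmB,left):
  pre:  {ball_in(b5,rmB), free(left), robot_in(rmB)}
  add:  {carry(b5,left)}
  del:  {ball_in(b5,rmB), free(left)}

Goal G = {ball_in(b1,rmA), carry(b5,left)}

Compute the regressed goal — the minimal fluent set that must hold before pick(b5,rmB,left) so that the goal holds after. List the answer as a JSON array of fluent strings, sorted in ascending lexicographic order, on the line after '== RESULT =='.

Regress:
  G ∩ del = {}  (empty — regression defined)
  G \ add = {ball_in(b1,rmA), carry(b5,left)} \ {carry(b5,left)} = {ball_in(b1,rmA)}
  ∪ pre   = {ball_in(b1,rmA)} ∪ {ball_in(b5,rmB), free(left), robot_in(rmB)}
          = {ball_in(b1,rmA), ball_in(b5,rmB), free(left), robot_in(rmB)}

== RESULT ==
["ball_in(b1,rmA)", "ball_in(b5,rmB)", "free(left)", "robot_in(rmB)"]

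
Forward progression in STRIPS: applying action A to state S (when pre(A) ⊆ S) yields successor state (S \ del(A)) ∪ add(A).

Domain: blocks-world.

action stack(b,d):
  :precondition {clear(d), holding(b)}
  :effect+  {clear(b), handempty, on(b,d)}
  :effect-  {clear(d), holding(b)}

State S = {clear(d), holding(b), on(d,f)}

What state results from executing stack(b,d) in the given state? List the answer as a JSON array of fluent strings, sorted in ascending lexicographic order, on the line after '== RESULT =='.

Progress:
  pre ⊆ S: {clear(d), holding(b)} ⊆ S  — applicable
  S \ del = {on(d,f)}
  ∪ add   = {clear(b), handempty, on(b,d), on(d,f)}

== RESULT ==
["clear(b)", "handempty", "on(b,d)", "on(d,f)"]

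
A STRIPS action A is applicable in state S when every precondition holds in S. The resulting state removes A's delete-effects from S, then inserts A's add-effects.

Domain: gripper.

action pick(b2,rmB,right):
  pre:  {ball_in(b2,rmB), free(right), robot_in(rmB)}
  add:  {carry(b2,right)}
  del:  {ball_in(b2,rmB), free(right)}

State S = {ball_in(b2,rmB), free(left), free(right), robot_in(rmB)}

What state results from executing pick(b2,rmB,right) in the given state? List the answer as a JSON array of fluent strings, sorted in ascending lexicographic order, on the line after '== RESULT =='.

Compute (S \ del) ∪ add:
  pre ⊆ S: {ball_in(b2,rmB), free(right), robot_in(rmB)} ⊆ S  — applicable
  S \ del = {free(left), robot_in(rmB)}
  ∪ add   = {carry(b2,right), free(left), robot_in(rmB)}

== RESULT ==
["carry(b2,right)", "free(left)", "robot_in(rmB)"]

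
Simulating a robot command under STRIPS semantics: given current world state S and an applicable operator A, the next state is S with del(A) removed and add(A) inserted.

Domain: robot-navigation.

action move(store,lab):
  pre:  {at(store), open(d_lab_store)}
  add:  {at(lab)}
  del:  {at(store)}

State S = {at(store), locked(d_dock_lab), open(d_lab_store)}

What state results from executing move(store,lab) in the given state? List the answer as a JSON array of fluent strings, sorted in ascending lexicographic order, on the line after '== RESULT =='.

Progress:
  pre ⊆ S: {at(store), open(d_lab_store)} ⊆ S  — applicable
  S \ del = {locked(d_dock_lab), open(d_lab_store)}
  ∪ add   = {at(lab), locked(d_dock_lab), open(d_lab_store)}

== RESULT ==
["at(lab)", "locked(d_dock_lab)", "open(d_lab_store)"]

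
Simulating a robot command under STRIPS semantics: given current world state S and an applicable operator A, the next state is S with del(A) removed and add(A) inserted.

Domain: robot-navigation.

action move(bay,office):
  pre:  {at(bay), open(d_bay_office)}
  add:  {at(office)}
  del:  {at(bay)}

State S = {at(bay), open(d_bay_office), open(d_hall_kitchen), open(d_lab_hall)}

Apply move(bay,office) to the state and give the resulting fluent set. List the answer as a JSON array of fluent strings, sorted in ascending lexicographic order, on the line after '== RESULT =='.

Progress:
  pre ⊆ S: {at(bay), open(d_bay_office)} ⊆ S  — applicable
  S \ del = {open(d_bay_office), open(d_hall_kitchen), open(d_lab_hall)}
  ∪ add   = {at(office), open(d_bay_office), open(d_hall_kitchen), open(d_lab_hall)}

== RESULT ==
["at(office)", "open(d_bay_office)", "open(d_hall_kitchen)", "open(d_lab_hall)"]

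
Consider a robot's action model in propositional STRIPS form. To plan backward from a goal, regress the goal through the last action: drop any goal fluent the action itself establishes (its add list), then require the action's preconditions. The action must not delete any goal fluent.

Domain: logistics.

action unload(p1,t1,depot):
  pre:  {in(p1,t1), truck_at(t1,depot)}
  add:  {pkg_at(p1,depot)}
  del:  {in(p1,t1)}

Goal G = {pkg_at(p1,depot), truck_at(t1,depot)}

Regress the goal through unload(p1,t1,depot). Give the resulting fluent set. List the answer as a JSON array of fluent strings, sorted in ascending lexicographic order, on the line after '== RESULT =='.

Regress:
  G ∩ del = {}  (empty — regression defined)
  G \ add = {pkg_at(p1,depot), truck_at(t1,depot)} \ {pkg_at(p1,depot)} = {truck_at(t1,depot)}
  ∪ pre   = {truck_at(t1,depot)} ∪ {in(p1,t1), truck_at(t1,depot)}
          = {in(p1,t1), truck_at(t1,depot)}

== RESULT ==
["in(p1,t1)", "truck_at(t1,depot)"]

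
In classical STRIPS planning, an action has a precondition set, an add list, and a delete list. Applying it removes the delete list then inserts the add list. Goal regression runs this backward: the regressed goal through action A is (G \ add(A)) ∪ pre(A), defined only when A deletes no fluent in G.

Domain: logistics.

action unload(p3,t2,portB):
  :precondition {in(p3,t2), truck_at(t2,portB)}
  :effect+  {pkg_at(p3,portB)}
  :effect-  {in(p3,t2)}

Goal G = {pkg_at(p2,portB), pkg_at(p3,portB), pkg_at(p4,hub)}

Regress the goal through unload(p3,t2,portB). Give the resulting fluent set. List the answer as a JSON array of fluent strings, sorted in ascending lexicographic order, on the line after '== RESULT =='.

Regress:
  G ∩ del = {}  (empty — regression defined)
  G \ add = {pkg_at(p2,portB), pkg_at(p3,portB), pkg_at(p4,hub)} \ {pkg_at(p3,portB)} = {pkg_at(p2,portB), pkg_at(p4,hub)}
  ∪ pre   = {pkg_at(p2,portB), pkg_at(p4,hub)} ∪ {in(p3,t2), truck_at(t2,portB)}
          = {in(p3,t2), pkg_at(p2,portB), pkg_at(p4,hub), truck_at(t2,portB)}

== RESULT ==
["in(p3,t2)", "pkg_at(p2,portB)", "pkg_at(p4,hub)", "truck_at(t2,portB)"]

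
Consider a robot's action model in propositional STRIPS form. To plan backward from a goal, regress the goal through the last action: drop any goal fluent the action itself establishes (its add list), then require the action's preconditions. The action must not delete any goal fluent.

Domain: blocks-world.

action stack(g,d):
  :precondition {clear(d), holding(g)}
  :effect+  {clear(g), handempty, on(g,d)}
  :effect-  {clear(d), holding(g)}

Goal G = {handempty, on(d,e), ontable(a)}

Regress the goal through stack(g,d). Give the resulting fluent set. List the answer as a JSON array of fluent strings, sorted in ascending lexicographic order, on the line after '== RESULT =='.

Compute (G \ add) ∪ pre:
  G ∩ del = {}  (empty — regression defined)
  G \ add = {handempty, on(d,e), ontable(a)} \ {clear(g), handempty, on(g,d)} = {on(d,e), ontable(a)}
  ∪ pre   = {on(d,e), ontable(a)} ∪ {clear(d), holding(g)}
          = {clear(d), holding(g), on(d,e), ontable(a)}

== RESULT ==
["clear(d)", "holding(g)", "on(d,e)", "ontable(a)"]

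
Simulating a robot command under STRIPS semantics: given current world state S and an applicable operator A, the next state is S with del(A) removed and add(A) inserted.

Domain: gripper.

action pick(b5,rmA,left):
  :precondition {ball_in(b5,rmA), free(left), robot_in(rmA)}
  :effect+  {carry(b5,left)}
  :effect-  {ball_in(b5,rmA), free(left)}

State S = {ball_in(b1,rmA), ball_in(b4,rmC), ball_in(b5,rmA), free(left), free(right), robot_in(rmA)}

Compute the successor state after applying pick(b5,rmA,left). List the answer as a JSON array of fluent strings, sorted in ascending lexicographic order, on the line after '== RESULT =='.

Progress:
  pre ⊆ S: {ball_in(b5,rmA), free(left), robot_in(rmA)} ⊆ S  — applicable
  S \ del = {ball_in(b1,rmA), ball_in(b4,rmC), free(right), robot_in(rmA)}
  ∪ add   = {ball_in(b1,rmA), ball_in(b4,rmC), carry(b5,left), free(right), robot_in(rmA)}

== RESULT ==
["ball_in(b1,rmA)", "ball_in(b4,rmC)", "carry(b5,left)", "free(right)", "robot_in(rmA)"]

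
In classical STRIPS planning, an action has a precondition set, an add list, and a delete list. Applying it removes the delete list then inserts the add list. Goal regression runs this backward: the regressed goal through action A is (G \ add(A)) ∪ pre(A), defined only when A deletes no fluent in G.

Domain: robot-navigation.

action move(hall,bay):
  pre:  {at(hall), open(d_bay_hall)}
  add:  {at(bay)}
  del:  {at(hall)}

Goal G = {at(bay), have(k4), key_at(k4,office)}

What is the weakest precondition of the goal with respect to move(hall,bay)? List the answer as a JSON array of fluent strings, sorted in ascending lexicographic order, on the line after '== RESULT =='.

Compute (G \ add) ∪ pre:
  G ∩ del = {}  (empty — regression defined)
  G \ add = {at(bay), have(k4), key_at(k4,office)} \ {at(bay)} = {have(k4), key_at(k4,office)}
  ∪ pre   = {have(k4), key_at(k4,office)} ∪ {at(hall), open(d_bay_hall)}
          = {at(hall), have(k4), key_at(k4,office), open(d_bay_hall)}

== RESULT ==
["at(hall)", "have(k4)", "key_at(k4,office)", "open(d_bay_hall)"]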